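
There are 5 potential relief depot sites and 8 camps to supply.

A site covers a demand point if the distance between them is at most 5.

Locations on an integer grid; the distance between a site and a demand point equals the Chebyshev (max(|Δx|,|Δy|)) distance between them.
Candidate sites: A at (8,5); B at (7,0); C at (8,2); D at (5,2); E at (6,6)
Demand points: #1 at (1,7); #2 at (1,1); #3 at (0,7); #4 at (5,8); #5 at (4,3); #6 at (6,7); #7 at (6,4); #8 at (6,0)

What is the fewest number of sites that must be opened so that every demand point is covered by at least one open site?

2

Coverage sets (demand points within 5 of each site):
  A: {#4, #5, #6, #7, #8}
  B: {#5, #7, #8}
  C: {#5, #6, #7, #8}
  D: {#1, #2, #3, #5, #6, #7, #8}
  E: {#1, #2, #4, #5, #6, #7}
No single site covers all 8 demand points.
But {A, D} covers everything, so the minimum is 2.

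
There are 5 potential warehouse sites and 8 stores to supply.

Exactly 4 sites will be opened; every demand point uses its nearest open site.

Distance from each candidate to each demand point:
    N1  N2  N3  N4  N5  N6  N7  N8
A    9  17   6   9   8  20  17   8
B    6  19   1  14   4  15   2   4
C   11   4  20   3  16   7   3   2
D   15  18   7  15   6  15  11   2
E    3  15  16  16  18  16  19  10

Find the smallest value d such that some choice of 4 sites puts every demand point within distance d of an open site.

7

Open {A, B, C, D}.
  Farthest demand point is N6 at distance 7 (to C); all others are ≤ 7.
With {A, B, C, E} the worst case is 7.
With {A, C, D, E} the worst case is 7.
No size-4 selection achieves below 7.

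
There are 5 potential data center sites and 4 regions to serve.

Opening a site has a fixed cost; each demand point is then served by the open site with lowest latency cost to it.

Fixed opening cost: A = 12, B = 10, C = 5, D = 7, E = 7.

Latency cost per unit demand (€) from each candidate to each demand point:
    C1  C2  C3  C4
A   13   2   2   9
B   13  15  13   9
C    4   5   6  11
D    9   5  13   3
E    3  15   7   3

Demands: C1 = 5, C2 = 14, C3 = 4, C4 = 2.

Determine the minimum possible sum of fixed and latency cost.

76

Open {A, E}: assign each demand point to its cheapest open site.
  C1→E 5×3=15, C2→A 14×2=28, C3→A 4×2=8, C4→E 2×3=6
  latency cost 57, fixed 19 → total 76.
Compare {A, C, E}: latency cost 57 + fixed 24 = 81.
Compare {A, D, E}: latency cost 57 + fixed 26 = 83.
Compare {A, B, E}: latency cost 57 + fixed 29 = 86.
All other subsets cost ≥ 81. Minimum total cost: 76.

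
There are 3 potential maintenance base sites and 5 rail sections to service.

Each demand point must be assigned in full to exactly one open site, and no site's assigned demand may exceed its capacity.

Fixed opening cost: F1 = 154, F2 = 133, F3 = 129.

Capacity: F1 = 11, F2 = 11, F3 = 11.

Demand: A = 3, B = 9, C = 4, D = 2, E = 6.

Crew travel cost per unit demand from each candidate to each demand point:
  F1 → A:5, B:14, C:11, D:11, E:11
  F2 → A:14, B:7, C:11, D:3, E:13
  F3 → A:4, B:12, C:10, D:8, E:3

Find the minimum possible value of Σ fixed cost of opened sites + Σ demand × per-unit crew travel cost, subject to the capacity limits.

Open {F1, F2, F3}; cheapest assignment that respects the capacities:
  F1 (cap 11, load 3): A — cost 3×5 = 15
  F2 (cap 11, load 11): B, D — cost 9×7 + 2×3 = 69
  F3 (cap 11, load 10): C, E — cost 4×10 + 6×3 = 58
  Shipping 142, fixed 416 → total 558.
  Any other capacity-feasible assignment to {F1, F2, F3} ships for at least 142.
Total demand is 24 and no other set of sites has combined capacity ≥ 24, so {F1, F2, F3} is the only feasible choice of open sites. Minimum: 558.

558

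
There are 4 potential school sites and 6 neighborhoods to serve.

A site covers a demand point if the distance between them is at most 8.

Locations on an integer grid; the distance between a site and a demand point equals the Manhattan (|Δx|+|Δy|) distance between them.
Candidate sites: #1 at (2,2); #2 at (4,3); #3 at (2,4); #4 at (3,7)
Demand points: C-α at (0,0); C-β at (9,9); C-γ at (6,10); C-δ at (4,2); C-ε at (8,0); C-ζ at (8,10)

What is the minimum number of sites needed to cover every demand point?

Coverage sets (demand points within 8 of each site):
  #1: {C-α, C-δ, C-ε}
  #2: {C-α, C-δ, C-ε}
  #3: {C-α, C-δ}
  #4: {C-β, C-γ, C-δ, C-ζ}
No single site covers all 6 demand points.
But {#1, #4} covers everything, so the minimum is 2.

2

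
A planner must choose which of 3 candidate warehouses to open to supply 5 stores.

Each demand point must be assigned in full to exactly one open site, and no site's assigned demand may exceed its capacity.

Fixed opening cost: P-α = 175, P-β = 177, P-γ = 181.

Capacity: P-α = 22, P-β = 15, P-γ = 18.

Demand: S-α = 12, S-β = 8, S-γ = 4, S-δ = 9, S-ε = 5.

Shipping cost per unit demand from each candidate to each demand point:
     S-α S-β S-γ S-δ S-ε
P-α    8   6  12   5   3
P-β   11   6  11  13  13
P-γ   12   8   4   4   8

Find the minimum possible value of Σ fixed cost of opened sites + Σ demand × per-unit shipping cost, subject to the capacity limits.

592

Open {P-α, P-γ}; cheapest assignment that respects the capacities:
  P-α (cap 22, load 20): S-α, S-β — cost 12×8 + 8×6 = 144
  P-γ (cap 18, load 18): S-γ, S-δ, S-ε — cost 4×4 + 9×4 + 5×8 = 92
  Shipping 236, fixed 356 → total 592.
  Any other capacity-feasible assignment to {P-α, P-γ} ships for at least 236.
Compare {P-α, P-β, P-γ}: its best feasible assignment gives total 744.
Every other set of open sites that can feasibly serve all demand totals ≥ 744 even under its best assignment. Minimum: 592.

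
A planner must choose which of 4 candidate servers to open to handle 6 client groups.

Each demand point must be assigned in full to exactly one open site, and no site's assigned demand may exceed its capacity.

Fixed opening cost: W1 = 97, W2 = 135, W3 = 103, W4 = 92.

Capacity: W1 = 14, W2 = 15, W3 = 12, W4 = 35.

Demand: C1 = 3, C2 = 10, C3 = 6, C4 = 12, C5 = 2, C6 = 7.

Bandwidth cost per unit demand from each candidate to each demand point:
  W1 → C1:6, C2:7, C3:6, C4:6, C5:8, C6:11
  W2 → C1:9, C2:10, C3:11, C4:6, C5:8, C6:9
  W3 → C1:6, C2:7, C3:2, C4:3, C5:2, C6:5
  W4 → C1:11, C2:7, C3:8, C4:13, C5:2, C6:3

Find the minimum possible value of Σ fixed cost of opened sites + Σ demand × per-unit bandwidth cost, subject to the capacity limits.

Open {W3, W4}; cheapest assignment that respects the capacities:
  W3 (cap 12, load 12): C4 — cost 12×3 = 36
  W4 (cap 35, load 28): C1, C2, C3, C5, C6 — cost 3×11 + 10×7 + 6×8 + 2×2 + 7×3 = 176
  Shipping 212, fixed 195 → total 407.
  Any other capacity-feasible assignment to {W3, W4} ships for at least 212.
Compare {W1, W4}: its best feasible assignment gives total 437.
Compare {W2, W4}: its best feasible assignment gives total 469.
Every other set of open sites that can feasibly serve all demand totals ≥ 437 even under its best assignment. Minimum: 407.

407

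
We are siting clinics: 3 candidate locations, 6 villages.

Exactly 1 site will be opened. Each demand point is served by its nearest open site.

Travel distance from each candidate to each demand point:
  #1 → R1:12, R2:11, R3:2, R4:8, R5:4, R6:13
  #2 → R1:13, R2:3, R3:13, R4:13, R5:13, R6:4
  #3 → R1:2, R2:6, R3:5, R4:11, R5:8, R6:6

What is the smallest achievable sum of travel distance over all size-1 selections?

Open {#3}.
  R1→#3 2, R2→#3 6, R3→#3 5, R4→#3 11, R5→#3 8, R6→#3 6  ⇒ total 38.
Compare {#1}: total 50.
Compare {#2}: total 59.

38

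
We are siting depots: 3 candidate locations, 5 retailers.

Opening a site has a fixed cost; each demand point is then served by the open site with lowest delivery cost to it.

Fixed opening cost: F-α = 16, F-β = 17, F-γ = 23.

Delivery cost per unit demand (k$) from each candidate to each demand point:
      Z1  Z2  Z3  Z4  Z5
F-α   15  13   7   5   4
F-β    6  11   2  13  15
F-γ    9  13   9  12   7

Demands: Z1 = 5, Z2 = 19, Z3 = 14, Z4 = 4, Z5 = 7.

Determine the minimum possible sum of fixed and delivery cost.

348

Open {F-α, F-β}: assign each demand point to its cheapest open site.
  Z1→F-β 5×6=30, Z2→F-β 19×11=209, Z3→F-β 14×2=28, Z4→F-α 4×5=20, Z5→F-α 7×4=28
  delivery cost 315, fixed 33 → total 348.
Compare {F-α, F-β, F-γ}: delivery cost 315 + fixed 56 = 371.
Compare {F-β, F-γ}: delivery cost 364 + fixed 40 = 404.
Compare {F-β}: delivery cost 424 + fixed 17 = 441.
All other subsets cost ≥ 371. Minimum total cost: 348.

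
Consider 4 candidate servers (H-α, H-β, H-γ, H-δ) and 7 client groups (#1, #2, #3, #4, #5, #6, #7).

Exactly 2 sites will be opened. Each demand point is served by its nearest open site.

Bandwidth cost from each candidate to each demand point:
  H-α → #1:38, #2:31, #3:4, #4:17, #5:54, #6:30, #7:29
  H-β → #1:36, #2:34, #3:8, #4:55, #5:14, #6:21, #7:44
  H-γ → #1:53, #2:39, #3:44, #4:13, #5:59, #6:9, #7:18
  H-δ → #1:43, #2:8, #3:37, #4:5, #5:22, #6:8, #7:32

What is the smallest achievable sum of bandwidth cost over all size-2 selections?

Open {H-β, H-δ}.
  #1→H-β 36, #2→H-δ 8, #3→H-β 8, #4→H-δ 5, #5→H-β 14, #6→H-δ 8, #7→H-δ 32  ⇒ total 111.
Compare {H-α, H-δ}: total 114.
Compare {H-β, H-γ}: total 132.
No size-2 selection does better; minimum is 111.

111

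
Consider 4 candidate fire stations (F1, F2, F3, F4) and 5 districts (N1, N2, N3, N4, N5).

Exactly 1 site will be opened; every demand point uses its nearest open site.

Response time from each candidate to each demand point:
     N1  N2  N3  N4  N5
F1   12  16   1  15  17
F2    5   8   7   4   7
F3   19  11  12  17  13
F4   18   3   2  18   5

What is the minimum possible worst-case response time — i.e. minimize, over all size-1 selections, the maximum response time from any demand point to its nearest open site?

Open {F2}.
  Farthest demand point is N2 at response time 8 (to F2); all others are ≤ 8.
With {F1} the worst case is 17.
With {F4} the worst case is 18.
No size-1 selection achieves below 8.

8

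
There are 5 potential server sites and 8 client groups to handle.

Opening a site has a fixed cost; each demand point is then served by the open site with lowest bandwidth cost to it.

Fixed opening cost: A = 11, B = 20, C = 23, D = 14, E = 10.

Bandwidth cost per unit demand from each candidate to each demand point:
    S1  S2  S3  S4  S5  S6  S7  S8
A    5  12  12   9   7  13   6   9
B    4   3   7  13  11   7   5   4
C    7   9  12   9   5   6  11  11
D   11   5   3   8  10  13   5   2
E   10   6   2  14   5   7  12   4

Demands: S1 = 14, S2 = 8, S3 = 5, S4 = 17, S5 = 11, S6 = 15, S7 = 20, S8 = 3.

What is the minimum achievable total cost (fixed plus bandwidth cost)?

Open {B, D, E}: assign each demand point to its cheapest open site.
  S1→B 14×4=56, S2→B 8×3=24, S3→E 5×2=10, S4→D 17×8=136, S5→E 11×5=55, S6→B 15×7=105, S7→B 20×5=100, S8→D 3×2=6
  bandwidth cost 492, fixed 44 → total 536.
Compare {B, C, D}: bandwidth cost 482 + fixed 57 = 539.
Compare {B, C, D, E}: bandwidth cost 477 + fixed 67 = 544.
Compare {A, B, D, E}: bandwidth cost 492 + fixed 55 = 547.
All other subsets cost ≥ 539. Minimum total cost: 536.

536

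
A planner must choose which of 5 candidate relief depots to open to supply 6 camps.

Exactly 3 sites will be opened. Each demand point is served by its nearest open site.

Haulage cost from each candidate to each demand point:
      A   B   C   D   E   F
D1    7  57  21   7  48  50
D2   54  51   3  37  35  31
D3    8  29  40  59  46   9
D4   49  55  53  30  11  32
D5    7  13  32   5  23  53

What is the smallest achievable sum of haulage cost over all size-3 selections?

60

Open {D2, D3, D5}.
  A→D5 7, B→D5 13, C→D2 3, D→D5 5, E→D5 23, F→D3 9  ⇒ total 60.
Compare {D2, D4, D5}: total 70.
Compare {D3, D4, D5}: total 77.
No size-3 selection does better; minimum is 60.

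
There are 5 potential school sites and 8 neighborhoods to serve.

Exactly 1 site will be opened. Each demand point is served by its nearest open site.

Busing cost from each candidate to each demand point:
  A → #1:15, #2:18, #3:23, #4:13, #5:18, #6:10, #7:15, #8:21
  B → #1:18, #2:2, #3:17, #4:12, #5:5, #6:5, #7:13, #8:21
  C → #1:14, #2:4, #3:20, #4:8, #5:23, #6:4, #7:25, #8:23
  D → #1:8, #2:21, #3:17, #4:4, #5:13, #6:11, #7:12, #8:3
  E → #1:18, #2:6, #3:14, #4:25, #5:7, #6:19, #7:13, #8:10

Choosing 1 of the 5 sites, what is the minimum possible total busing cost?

89

Open {D}.
  #1→D 8, #2→D 21, #3→D 17, #4→D 4, #5→D 13, #6→D 11, #7→D 12, #8→D 3  ⇒ total 89.
Compare {B}: total 93.
Compare {E}: total 112.
No size-1 selection does better; minimum is 89.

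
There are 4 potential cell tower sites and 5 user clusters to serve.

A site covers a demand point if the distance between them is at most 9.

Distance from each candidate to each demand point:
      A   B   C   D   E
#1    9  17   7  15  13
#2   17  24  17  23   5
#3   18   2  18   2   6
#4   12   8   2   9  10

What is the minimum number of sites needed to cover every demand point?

2

Coverage sets (demand points within 9 of each site):
  #1: {A, C}
  #2: {E}
  #3: {B, D, E}
  #4: {B, C, D}
No single site covers all 5 demand points.
But {#1, #3} covers everything, so the minimum is 2.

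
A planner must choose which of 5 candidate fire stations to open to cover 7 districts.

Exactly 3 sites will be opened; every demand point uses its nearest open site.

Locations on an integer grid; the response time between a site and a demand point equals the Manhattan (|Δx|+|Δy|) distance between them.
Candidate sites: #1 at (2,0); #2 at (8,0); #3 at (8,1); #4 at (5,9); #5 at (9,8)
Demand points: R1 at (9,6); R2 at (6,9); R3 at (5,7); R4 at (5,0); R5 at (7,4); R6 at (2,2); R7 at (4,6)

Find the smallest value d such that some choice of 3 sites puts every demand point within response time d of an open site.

6

Open {#1, #3, #4}.
  Farthest demand point is R1 at response time 6 (to #3); all others are ≤ 6.
With {#1, #4, #5} the worst case is 6.
With {#1, #2, #4} the worst case is 7.
No size-3 selection achieves below 6.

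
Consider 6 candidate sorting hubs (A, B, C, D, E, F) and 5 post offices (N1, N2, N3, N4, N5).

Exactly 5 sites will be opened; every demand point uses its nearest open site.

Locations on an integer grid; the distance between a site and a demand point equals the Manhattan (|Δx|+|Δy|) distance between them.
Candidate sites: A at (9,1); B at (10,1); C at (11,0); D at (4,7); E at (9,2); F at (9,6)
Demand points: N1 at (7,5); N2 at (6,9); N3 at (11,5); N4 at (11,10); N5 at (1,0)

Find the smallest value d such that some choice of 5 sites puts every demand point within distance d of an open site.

Open {A, B, C, D, F}.
  Farthest demand point is N5 at distance 9 (to A); all others are ≤ 9.
With {A, B, C, E, F} the worst case is 9.
With {A, B, D, E, F} the worst case is 9.
No size-5 selection achieves below 9.

9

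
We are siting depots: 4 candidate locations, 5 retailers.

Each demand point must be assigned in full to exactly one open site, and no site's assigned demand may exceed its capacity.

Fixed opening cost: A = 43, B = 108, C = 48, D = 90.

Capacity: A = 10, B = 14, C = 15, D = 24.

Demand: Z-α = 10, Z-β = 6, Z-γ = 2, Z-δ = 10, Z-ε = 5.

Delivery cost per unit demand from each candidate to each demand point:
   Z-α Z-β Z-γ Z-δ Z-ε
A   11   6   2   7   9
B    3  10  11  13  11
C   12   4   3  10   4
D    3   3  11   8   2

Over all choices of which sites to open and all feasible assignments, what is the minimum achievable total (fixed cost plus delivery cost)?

283

Open {A, D}; cheapest assignment that respects the capacities:
  A (cap 10, load 10): Z-δ — cost 10×7 = 70
  D (cap 24, load 23): Z-α, Z-β, Z-γ, Z-ε — cost 10×3 + 6×3 + 2×11 + 5×2 = 80
  Shipping 150, fixed 133 → total 283.
  Any other capacity-feasible assignment to {A, D} ships for at least 150.
Compare {C, D}: its best feasible assignment gives total 298.
Compare {A, C, D}: its best feasible assignment gives total 315.
Every other set of open sites that can feasibly serve all demand totals ≥ 298 even under its best assignment. Minimum: 283.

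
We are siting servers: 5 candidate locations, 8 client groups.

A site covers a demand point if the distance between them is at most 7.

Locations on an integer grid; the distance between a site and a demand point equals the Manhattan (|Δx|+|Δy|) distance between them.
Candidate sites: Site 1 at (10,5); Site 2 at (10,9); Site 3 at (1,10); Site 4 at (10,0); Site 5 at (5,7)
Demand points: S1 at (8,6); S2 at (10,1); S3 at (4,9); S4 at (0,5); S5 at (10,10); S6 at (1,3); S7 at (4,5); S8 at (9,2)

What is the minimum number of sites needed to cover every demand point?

2

Coverage sets (demand points within 7 of each site):
  Site 1: {S1, S2, S5, S7, S8}
  Site 2: {S1, S3, S5}
  Site 3: {S3, S4, S6}
  Site 4: {S2, S8}
  Site 5: {S1, S3, S4, S7}
No single site covers all 8 demand points.
But {Site 1, Site 3} covers everything, so the minimum is 2.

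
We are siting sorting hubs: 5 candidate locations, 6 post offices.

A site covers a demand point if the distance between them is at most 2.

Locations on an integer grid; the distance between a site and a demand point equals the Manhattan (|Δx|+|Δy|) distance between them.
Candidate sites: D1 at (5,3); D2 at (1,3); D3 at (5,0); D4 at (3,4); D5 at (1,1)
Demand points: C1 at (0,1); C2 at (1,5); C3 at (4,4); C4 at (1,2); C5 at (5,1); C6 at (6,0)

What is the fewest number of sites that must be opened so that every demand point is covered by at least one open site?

Coverage sets (demand points within 2 of each site):
  D1: {C3, C5}
  D2: {C2, C4}
  D3: {C5, C6}
  D4: {C3}
  D5: {C1, C4}
No 3 sites suffice: every size-3 union leaves at least one demand point uncovered.
But {D1, D2, D3, D5} covers everything, so the minimum is 4.

4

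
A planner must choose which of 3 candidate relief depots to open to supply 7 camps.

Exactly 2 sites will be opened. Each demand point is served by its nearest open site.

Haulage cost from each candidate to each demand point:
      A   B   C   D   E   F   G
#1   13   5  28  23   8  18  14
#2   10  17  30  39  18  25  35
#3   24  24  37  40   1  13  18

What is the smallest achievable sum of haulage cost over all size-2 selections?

Open {#1, #3}.
  A→#1 13, B→#1 5, C→#1 28, D→#1 23, E→#3 1, F→#3 13, G→#1 14  ⇒ total 97.
Compare {#1, #2}: total 106.
Compare {#2, #3}: total 128.

97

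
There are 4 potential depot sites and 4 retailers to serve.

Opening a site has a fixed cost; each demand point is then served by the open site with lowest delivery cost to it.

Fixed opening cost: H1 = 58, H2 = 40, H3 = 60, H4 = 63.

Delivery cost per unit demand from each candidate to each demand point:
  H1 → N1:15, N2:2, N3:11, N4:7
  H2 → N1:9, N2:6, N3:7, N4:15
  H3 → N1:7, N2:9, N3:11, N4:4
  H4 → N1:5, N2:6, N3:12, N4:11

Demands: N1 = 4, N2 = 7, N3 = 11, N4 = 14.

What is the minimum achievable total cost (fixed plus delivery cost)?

Open {H2, H3}: assign each demand point to its cheapest open site.
  N1→H3 4×7=28, N2→H2 7×6=42, N3→H2 11×7=77, N4→H3 14×4=56
  delivery cost 203, fixed 100 → total 303.
Compare {H1, H2}: delivery cost 225 + fixed 98 = 323.
Compare {H3}: delivery cost 268 + fixed 60 = 328.
Compare {H1, H2, H3}: delivery cost 175 + fixed 158 = 333.
All other subsets cost ≥ 323. Minimum total cost: 303.

303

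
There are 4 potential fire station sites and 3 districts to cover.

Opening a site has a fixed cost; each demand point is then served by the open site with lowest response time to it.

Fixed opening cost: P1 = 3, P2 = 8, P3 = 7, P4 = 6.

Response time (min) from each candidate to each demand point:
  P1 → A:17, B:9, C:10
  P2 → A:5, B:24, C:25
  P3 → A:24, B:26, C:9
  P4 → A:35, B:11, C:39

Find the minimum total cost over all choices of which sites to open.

Open {P1, P2}: assign each demand point to its cheapest open site.
  A→P2 5, B→P1 9, C→P1 10
  response time 24, fixed 11 → total 35.
Compare {P1}: response time 36 + fixed 3 = 39.
Compare {P1, P2, P3}: response time 23 + fixed 18 = 41.
Compare {P1, P2, P4}: response time 24 + fixed 17 = 41.
All other subsets cost ≥ 39. Minimum total cost: 35.

35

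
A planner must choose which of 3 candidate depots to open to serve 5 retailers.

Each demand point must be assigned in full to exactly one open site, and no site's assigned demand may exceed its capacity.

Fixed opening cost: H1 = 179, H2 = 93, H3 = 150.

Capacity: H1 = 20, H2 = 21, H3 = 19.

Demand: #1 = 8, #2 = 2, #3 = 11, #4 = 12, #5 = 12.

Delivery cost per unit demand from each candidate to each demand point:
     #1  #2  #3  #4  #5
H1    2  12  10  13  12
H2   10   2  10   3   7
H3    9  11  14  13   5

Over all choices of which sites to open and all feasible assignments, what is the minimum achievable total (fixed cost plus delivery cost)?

Open {H1, H2, H3}; cheapest assignment that respects the capacities:
  H1 (cap 20, load 19): #1, #3 — cost 8×2 + 11×10 = 126
  H2 (cap 21, load 14): #2, #4 — cost 2×2 + 12×3 = 40
  H3 (cap 19, load 12): #5 — cost 12×5 = 60
  Shipping 226, fixed 422 → total 648.
  Any other capacity-feasible assignment to {H1, H2, H3} ships for at least 226.
Total demand is 45 and no other set of sites has combined capacity ≥ 45, so {H1, H2, H3} is the only feasible choice of open sites. Minimum: 648.

648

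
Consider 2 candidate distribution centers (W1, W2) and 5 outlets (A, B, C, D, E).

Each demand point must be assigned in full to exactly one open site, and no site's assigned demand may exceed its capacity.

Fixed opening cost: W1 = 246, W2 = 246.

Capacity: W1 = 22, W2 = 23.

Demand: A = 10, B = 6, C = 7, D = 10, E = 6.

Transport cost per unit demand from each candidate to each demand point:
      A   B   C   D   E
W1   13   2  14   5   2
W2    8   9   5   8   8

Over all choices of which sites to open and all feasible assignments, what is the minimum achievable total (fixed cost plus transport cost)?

Open {W1, W2}; cheapest assignment that respects the capacities:
  W1 (cap 22, load 22): B, D, E — cost 6×2 + 10×5 + 6×2 = 74
  W2 (cap 23, load 17): A, C — cost 10×8 + 7×5 = 115
  Shipping 189, fixed 492 → total 681.
  Any other capacity-feasible assignment to {W1, W2} ships for at least 189.
Total demand is 39 and no other set of sites has combined capacity ≥ 39, so {W1, W2} is the only feasible choice of open sites. Minimum: 681.

681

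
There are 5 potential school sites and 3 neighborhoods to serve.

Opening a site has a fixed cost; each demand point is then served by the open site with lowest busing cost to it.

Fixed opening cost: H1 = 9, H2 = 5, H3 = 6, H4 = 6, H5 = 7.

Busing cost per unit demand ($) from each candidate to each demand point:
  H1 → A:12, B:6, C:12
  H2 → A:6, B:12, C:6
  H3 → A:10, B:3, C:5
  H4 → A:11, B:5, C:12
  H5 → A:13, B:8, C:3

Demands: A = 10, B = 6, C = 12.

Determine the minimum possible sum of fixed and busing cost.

Open {H2, H3, H5}: assign each demand point to its cheapest open site.
  A→H2 10×6=60, B→H3 6×3=18, C→H5 12×3=36
  busing cost 114, fixed 18 → total 132.
Compare {H2, H3, H4, H5}: busing cost 114 + fixed 24 = 138.
Compare {H1, H2, H3, H5}: busing cost 114 + fixed 27 = 141.
Compare {H2, H4, H5}: busing cost 126 + fixed 18 = 144.
All other subsets cost ≥ 138. Minimum total cost: 132.

132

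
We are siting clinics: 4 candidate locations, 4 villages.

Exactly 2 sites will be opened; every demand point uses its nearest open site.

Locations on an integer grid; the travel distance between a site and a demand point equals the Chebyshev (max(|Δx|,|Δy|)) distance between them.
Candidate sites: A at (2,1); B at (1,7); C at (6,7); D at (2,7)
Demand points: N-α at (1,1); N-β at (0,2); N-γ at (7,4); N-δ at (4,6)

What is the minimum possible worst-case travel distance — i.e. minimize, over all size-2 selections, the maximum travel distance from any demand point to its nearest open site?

Open {A, C}.
  Farthest demand point is N-γ at travel distance 3 (to C); all others are ≤ 3.
With {A, B} the worst case is 5.
With {A, D} the worst case is 5.
No size-2 selection achieves below 3.

3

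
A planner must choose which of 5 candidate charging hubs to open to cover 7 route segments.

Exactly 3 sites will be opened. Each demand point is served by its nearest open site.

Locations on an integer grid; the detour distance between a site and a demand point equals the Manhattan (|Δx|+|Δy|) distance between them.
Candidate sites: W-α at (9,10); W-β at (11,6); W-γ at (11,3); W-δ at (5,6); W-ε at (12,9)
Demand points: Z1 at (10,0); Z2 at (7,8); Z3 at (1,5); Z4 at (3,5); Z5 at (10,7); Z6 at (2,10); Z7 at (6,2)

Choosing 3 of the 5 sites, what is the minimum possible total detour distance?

Open {W-β, W-γ, W-δ}.
  Z1→W-γ 4, Z2→W-δ 4, Z3→W-δ 5, Z4→W-δ 3, Z5→W-β 2, Z6→W-δ 7, Z7→W-δ 5  ⇒ total 30.
Compare {W-α, W-γ, W-δ}: total 32.
Compare {W-γ, W-δ, W-ε}: total 32.
No size-3 selection does better; minimum is 30.

30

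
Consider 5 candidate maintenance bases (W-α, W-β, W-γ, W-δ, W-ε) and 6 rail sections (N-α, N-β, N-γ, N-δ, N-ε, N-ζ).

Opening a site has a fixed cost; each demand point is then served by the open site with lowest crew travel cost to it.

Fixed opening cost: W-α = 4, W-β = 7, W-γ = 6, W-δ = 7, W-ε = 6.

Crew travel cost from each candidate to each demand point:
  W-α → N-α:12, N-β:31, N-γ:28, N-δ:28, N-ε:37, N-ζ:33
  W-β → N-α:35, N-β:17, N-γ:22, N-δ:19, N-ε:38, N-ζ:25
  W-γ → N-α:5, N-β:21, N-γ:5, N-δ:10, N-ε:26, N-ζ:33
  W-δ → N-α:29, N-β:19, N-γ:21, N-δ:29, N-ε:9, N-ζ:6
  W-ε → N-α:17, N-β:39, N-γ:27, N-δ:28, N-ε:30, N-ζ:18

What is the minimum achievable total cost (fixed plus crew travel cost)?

Open {W-γ, W-δ}: assign each demand point to its cheapest open site.
  N-α→W-γ 5, N-β→W-δ 19, N-γ→W-γ 5, N-δ→W-γ 10, N-ε→W-δ 9, N-ζ→W-δ 6
  crew travel cost 54, fixed 13 → total 67.
Compare {W-α, W-γ, W-δ}: crew travel cost 54 + fixed 17 = 71.
Compare {W-β, W-γ, W-δ}: crew travel cost 52 + fixed 20 = 72.
Compare {W-γ, W-δ, W-ε}: crew travel cost 54 + fixed 19 = 73.
All other subsets cost ≥ 71. Minimum total cost: 67.

67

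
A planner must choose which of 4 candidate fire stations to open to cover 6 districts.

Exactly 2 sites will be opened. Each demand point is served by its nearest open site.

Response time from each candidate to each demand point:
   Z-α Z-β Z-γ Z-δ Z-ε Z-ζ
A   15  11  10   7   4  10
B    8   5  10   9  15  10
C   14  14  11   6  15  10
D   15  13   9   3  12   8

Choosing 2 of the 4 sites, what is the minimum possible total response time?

44

Open {A, B}.
  Z-α→B 8, Z-β→B 5, Z-γ→A 10, Z-δ→A 7, Z-ε→A 4, Z-ζ→A 10  ⇒ total 44.
Compare {B, D}: total 45.
Compare {A, D}: total 50.
No size-2 selection does better; minimum is 44.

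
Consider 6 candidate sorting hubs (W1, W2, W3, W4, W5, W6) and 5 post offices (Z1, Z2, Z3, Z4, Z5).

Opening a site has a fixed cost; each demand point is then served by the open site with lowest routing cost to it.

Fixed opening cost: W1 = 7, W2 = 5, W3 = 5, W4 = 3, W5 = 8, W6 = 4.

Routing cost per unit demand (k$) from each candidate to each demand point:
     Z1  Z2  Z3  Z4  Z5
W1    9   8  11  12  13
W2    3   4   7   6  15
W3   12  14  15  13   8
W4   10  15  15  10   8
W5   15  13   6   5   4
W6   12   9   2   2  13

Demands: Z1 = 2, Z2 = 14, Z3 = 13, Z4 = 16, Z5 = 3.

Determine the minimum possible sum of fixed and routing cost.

Open {W2, W5, W6}: assign each demand point to its cheapest open site.
  Z1→W2 2×3=6, Z2→W2 14×4=56, Z3→W6 13×2=26, Z4→W6 16×2=32, Z5→W5 3×4=12
  routing cost 132, fixed 17 → total 149.
Compare {W2, W4, W5, W6}: routing cost 132 + fixed 20 = 152.
Compare {W2, W3, W5, W6}: routing cost 132 + fixed 22 = 154.
Compare {W2, W4, W6}: routing cost 144 + fixed 12 = 156.
All other subsets cost ≥ 152. Minimum total cost: 149.

149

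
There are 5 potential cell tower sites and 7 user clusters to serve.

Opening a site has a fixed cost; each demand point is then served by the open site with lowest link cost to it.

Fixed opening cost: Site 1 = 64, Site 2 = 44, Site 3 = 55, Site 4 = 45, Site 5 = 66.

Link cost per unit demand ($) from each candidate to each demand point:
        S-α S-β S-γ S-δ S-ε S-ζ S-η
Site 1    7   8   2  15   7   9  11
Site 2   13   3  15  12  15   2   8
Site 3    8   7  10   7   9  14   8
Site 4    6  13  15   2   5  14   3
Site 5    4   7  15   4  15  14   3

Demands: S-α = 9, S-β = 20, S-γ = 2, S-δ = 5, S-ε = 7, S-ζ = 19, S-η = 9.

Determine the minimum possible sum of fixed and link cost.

343

Open {Site 2, Site 4}: assign each demand point to its cheapest open site.
  S-α→Site 4 9×6=54, S-β→Site 2 20×3=60, S-γ→Site 2 2×15=30, S-δ→Site 4 5×2=10, S-ε→Site 4 7×5=35, S-ζ→Site 2 19×2=38, S-η→Site 4 9×3=27
  link cost 254, fixed 89 → total 343.
Compare {Site 1, Site 2, Site 4}: link cost 228 + fixed 153 = 381.
Compare {Site 2, Site 3, Site 4}: link cost 244 + fixed 144 = 388.
Compare {Site 2, Site 4, Site 5}: link cost 236 + fixed 155 = 391.
All other subsets cost ≥ 381. Minimum total cost: 343.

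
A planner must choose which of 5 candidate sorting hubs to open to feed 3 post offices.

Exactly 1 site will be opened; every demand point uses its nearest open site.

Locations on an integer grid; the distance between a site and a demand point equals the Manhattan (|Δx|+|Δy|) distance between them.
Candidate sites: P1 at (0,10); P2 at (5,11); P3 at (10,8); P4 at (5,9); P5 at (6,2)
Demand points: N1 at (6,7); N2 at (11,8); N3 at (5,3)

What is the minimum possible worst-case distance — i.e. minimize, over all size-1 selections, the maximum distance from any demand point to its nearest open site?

7

Open {P4}.
  Farthest demand point is N2 at distance 7 (to P4); all others are ≤ 7.
With {P2} the worst case is 9.
With {P3} the worst case is 10.
No size-1 selection achieves below 7.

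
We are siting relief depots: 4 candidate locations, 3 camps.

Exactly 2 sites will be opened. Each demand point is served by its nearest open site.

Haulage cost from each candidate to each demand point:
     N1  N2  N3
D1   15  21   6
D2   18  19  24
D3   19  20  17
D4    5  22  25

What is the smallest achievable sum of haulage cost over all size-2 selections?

Open {D1, D4}.
  N1→D4 5, N2→D1 21, N3→D1 6  ⇒ total 32.
Compare {D1, D2}: total 40.
Compare {D1, D3}: total 41.
No size-2 selection does better; minimum is 32.

32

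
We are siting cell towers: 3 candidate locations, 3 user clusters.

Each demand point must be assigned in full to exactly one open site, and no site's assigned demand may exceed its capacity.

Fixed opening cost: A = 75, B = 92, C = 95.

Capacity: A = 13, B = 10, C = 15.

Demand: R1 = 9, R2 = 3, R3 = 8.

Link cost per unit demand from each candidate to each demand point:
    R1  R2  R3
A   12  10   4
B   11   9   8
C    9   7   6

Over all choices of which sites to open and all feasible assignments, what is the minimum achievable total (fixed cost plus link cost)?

304

Open {A, C}; cheapest assignment that respects the capacities:
  A (cap 13, load 8): R3 — cost 8×4 = 32
  C (cap 15, load 12): R1, R2 — cost 9×9 + 3×7 = 102
  Shipping 134, fixed 170 → total 304.
  Any other capacity-feasible assignment to {A, C} ships for at least 134.
Compare {A, B}: its best feasible assignment gives total 328.
Compare {B, C}: its best feasible assignment gives total 353.
Every other set of open sites that can feasibly serve all demand totals ≥ 328 even under its best assignment. Minimum: 304.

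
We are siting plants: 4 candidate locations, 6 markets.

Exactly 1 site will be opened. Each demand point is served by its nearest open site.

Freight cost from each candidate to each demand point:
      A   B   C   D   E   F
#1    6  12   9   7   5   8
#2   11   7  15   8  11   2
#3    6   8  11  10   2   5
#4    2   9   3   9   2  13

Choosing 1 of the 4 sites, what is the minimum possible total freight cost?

Open {#4}.
  A→#4 2, B→#4 9, C→#4 3, D→#4 9, E→#4 2, F→#4 13  ⇒ total 38.
Compare {#3}: total 42.
Compare {#1}: total 47.
No size-1 selection does better; minimum is 38.

38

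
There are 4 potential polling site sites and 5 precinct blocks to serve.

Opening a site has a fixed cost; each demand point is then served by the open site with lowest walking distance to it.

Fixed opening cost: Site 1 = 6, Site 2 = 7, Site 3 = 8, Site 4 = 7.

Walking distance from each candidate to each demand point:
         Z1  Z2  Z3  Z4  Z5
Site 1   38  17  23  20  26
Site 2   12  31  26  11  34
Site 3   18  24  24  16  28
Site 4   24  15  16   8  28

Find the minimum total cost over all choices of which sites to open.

93

Open {Site 2, Site 4}: assign each demand point to its cheapest open site.
  Z1→Site 2 12, Z2→Site 4 15, Z3→Site 4 16, Z4→Site 4 8, Z5→Site 4 28
  walking distance 79, fixed 14 → total 93.
Compare {Site 1, Site 2, Site 4}: walking distance 77 + fixed 20 = 97.
Compare {Site 4}: walking distance 91 + fixed 7 = 98.
Compare {Site 3, Site 4}: walking distance 85 + fixed 15 = 100.
All other subsets cost ≥ 97. Minimum total cost: 93.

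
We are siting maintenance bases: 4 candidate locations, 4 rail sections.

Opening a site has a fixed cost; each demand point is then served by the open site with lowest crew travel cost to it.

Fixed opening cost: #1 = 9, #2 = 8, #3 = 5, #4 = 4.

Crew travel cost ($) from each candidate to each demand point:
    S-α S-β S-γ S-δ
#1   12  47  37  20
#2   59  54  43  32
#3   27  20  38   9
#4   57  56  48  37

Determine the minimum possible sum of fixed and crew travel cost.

Open {#1, #3}: assign each demand point to its cheapest open site.
  S-α→#1 12, S-β→#3 20, S-γ→#1 37, S-δ→#3 9
  crew travel cost 78, fixed 14 → total 92.
Compare {#1, #3, #4}: crew travel cost 78 + fixed 18 = 96.
Compare {#3}: crew travel cost 94 + fixed 5 = 99.
Compare {#1, #2, #3}: crew travel cost 78 + fixed 22 = 100.
All other subsets cost ≥ 96. Minimum total cost: 92.

92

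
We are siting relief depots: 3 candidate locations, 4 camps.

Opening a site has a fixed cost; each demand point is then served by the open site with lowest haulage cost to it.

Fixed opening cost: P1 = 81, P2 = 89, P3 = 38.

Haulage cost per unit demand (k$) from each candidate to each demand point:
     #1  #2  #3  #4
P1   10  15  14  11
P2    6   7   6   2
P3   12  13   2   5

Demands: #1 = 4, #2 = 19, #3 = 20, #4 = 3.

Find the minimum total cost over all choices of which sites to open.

330

Open {P2, P3}: assign each demand point to its cheapest open site.
  #1→P2 4×6=24, #2→P2 19×7=133, #3→P3 20×2=40, #4→P2 3×2=6
  haulage cost 203, fixed 127 → total 330.
Compare {P2}: haulage cost 283 + fixed 89 = 372.
Compare {P3}: haulage cost 350 + fixed 38 = 388.
Compare {P1, P2, P3}: haulage cost 203 + fixed 208 = 411.
All other subsets cost ≥ 372. Minimum total cost: 330.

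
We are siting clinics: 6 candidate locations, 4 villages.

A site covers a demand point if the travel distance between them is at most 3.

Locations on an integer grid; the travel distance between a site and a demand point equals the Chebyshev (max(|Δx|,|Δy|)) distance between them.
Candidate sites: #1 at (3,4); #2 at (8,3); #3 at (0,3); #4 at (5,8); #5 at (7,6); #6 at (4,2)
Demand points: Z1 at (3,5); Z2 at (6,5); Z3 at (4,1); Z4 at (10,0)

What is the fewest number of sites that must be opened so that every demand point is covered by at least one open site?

2

Coverage sets (demand points within 3 of each site):
  #1: {Z1, Z2, Z3}
  #2: {Z2, Z4}
  #3: {Z1}
  #4: {Z1, Z2}
  #5: {Z2}
  #6: {Z1, Z2, Z3}
No single site covers all 4 demand points.
But {#1, #2} covers everything, so the minimum is 2.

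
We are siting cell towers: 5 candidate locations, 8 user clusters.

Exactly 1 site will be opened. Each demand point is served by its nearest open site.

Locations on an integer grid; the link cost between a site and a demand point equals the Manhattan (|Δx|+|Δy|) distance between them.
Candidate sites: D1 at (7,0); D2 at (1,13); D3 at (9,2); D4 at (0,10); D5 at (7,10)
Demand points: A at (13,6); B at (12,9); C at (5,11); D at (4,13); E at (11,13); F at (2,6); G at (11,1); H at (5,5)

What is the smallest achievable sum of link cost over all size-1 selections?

Open {D5}.
  A→D5 10, B→D5 6, C→D5 3, D→D5 6, E→D5 7, F→D5 9, G→D5 13, H→D5 7  ⇒ total 61.
Compare {D3}: total 81.
Compare {D4}: total 93.
No size-1 selection does better; minimum is 61.

61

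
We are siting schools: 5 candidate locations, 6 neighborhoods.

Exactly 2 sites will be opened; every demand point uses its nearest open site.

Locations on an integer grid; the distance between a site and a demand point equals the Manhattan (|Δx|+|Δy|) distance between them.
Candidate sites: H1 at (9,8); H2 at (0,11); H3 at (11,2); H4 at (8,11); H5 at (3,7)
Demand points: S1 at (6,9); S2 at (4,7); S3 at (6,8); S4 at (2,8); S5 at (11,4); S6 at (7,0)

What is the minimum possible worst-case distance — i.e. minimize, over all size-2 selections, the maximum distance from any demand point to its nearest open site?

Open {H3, H5}.
  Farthest demand point is S6 at distance 6 (to H3); all others are ≤ 6.
With {H1, H3} the worst case is 7.
With {H2, H3} the worst case is 9.
No size-2 selection achieves below 6.

6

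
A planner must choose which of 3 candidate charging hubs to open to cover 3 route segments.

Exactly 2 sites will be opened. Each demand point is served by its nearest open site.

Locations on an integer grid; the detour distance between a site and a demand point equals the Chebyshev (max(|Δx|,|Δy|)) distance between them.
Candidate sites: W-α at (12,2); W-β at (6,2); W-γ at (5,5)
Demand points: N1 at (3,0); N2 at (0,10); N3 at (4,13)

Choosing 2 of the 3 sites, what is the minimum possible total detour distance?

16

Open {W-β, W-γ}.
  N1→W-β 3, N2→W-γ 5, N3→W-γ 8  ⇒ total 16.
Compare {W-α, W-γ}: total 18.
Compare {W-α, W-β}: total 22.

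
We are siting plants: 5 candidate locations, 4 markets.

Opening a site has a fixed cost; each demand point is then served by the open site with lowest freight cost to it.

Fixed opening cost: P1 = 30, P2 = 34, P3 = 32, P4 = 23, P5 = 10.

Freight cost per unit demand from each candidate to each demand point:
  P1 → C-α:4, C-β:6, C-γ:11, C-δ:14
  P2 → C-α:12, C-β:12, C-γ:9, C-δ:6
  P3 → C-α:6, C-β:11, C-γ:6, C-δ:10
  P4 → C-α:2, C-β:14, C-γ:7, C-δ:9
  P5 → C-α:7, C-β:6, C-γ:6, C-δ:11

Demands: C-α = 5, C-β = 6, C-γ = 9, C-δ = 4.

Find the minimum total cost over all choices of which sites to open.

169

Open {P4, P5}: assign each demand point to its cheapest open site.
  C-α→P4 5×2=10, C-β→P5 6×6=36, C-γ→P5 9×6=54, C-δ→P4 4×9=36
  freight cost 136, fixed 33 → total 169.
Compare {P5}: freight cost 169 + fixed 10 = 179.
Compare {P2, P4, P5}: freight cost 124 + fixed 67 = 191.
Compare {P2, P5}: freight cost 149 + fixed 44 = 193.
All other subsets cost ≥ 179. Minimum total cost: 169.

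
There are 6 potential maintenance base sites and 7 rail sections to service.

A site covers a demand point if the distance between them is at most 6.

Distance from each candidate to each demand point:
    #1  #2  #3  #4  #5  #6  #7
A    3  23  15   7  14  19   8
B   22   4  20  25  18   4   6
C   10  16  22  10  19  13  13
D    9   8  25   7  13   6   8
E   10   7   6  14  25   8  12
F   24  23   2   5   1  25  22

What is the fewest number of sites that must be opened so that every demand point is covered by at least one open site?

Coverage sets (demand points within 6 of each site):
  A: {#1}
  B: {#2, #6, #7}
  C: {}
  D: {#6}
  E: {#3}
  F: {#3, #4, #5}
No 2 sites suffice: every size-2 union leaves at least one demand point uncovered.
But {A, B, F} covers everything, so the minimum is 3.

3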